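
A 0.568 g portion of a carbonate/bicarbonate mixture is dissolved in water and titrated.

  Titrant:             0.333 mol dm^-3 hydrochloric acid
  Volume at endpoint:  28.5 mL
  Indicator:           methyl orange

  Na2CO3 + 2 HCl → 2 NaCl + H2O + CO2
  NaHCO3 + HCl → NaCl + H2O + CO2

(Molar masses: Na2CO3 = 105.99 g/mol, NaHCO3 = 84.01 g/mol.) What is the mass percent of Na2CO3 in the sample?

69.0 %

n(HCl) = 0.0285 × 0.333 = 9.49 × 10^-3 mol
Let x = n(Na2CO3), y = n(NaHCO3).
Titrant: 2x + 1y = 9.49 × 10^-3;  mass: 105.99x + 84.01y = 0.568
Solving, x = 3.70 × 10^-3 mol, y = 2.10 × 10^-3 mol
mass of Na2CO3 = 3.70 × 10^-3 × 105.99 = 0.392 g
% Na2CO3 = 0.392 / 0.568 × 100 = 69.0 %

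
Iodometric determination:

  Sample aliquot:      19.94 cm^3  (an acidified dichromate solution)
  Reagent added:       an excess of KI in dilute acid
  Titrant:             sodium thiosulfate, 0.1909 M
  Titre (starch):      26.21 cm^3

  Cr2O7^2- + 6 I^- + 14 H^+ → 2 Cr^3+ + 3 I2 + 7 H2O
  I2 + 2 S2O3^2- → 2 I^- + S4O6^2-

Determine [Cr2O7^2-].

n(S2O3^2-) = 0.02621 × 0.1909 = 5.003 × 10^-3 mol
n(I2) = n(S2O3^2-)/2 = 2.502 × 10^-3 mol
From the 1:3 ratio, n(Cr2O7^2-) in the aliquot = 1/3 × 2.502 × 10^-3 = 8.339 × 10^-4 mol
[Cr2O7^2-] = 8.339 × 10^-4 / 0.01994 = 0.04182 mol/L

0.04182 M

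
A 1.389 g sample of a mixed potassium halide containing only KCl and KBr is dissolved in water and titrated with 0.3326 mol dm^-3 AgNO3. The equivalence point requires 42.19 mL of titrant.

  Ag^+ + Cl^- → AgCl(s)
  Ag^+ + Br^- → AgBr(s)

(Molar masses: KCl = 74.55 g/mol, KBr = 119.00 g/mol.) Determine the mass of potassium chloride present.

0.4710 g

n(AgNO3) = 0.04219 × 0.3326 = 0.01403 mol
Let x = n(KCl), y = n(KBr).
Titrant: 1x + 1y = 0.01403;  mass: 74.55x + 119.00y = 1.389
Solving, x = 6.318 × 10^-3 mol, y = 7.714 × 10^-3 mol
mass of KCl = 6.318 × 10^-3 × 74.55 = 0.4710 g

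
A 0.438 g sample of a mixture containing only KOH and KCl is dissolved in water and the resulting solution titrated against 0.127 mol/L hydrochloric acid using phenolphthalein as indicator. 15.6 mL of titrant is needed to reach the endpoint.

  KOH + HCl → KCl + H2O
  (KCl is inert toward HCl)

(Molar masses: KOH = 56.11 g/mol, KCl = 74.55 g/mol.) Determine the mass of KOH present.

n(HCl) = 0.0156 × 0.127 = 1.98 × 10^-3 mol
Let x = n(KOH), y = n(KCl).
Titrant: 1x = 1.98 × 10^-3;  mass: 56.11x + 74.55y = 0.438
Solving, x = 1.98 × 10^-3 mol, y = 4.38 × 10^-3 mol
mass of KOH = 1.98 × 10^-3 × 56.11 = 0.111 g

0.111 g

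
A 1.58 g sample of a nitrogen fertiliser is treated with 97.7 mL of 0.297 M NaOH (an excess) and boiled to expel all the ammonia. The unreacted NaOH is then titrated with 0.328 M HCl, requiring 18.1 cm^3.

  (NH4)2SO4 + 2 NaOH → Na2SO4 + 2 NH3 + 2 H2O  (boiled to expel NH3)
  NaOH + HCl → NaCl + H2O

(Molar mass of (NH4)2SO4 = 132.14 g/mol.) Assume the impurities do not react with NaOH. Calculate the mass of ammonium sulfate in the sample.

n(NaOH) added = 0.0977 × 0.297 = 0.0290 mol
n(HCl) used in back-titration = 0.0181 × 0.328 = 5.94 × 10^-3 mol
n(NaOH) left over = 5.94 × 10^-3 mol (1:1 ratio)
n(NaOH) consumed by analyte = 0.0290 − 5.94 × 10^-3 = 0.0231 mol
From the 1:2 ratio, n((NH4)2SO4) = 1/2 × 0.0231 = 0.0115 mol
mass of (NH4)2SO4 = 0.0115 × 132.14 = 1.52 g

1.52 g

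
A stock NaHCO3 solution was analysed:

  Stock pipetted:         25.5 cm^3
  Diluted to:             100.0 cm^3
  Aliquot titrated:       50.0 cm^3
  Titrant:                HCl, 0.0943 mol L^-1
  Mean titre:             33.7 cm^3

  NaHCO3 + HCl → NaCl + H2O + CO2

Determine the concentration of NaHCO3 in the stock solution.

n(HCl) = 0.0337 × 0.0943 = 3.18 × 10^-3 mol
n(NaHCO3) in the aliquot = 3.18 × 10^-3 mol (1:1 ratio)
[NaHCO3]_dilute = 3.18 × 10^-3 / 0.0500 = 0.0636 mol/L
Dilution factor = 100.0 / 25.5 = 3.922
[NaHCO3]_stock = 0.0636 × 3.922 = 0.249 mol/L

0.249 mol/L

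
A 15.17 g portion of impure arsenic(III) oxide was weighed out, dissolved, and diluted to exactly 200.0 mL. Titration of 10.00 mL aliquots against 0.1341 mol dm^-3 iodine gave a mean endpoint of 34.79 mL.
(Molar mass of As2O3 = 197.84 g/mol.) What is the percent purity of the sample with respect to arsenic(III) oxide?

60.84 %

As2O3 + 2 I2 + 2 H2O → As2O5 + 4 HI
n(I2) per titration = 0.03479 × 0.1341 = 4.665 × 10^-3 mol
From the 1:2 ratio, n(As2O3) in each aliquot = 1/2 × 4.665 × 10^-3 = 2.333 × 10^-3 mol
n(As2O3) in the whole flask = 2.333 × 10^-3 × 200.0/10.00 = 0.04665 mol
mass of As2O3 = 0.04665 × 197.84 = 9.230 g
% As2O3 = 9.230 / 15.17 × 100 = 60.84 %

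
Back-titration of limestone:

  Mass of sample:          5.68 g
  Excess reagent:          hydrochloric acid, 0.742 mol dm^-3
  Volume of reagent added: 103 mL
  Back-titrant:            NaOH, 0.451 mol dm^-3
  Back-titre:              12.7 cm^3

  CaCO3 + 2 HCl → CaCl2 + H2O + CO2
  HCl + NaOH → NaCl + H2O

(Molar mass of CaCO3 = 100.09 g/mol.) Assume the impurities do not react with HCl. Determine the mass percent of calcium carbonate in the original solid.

62.3 %

n(HCl) added = 0.103 × 0.742 = 0.0764 mol
n(NaOH) used in back-titration = 0.0127 × 0.451 = 5.73 × 10^-3 mol
n(HCl) left over = 5.73 × 10^-3 mol (1:1 ratio)
n(HCl) consumed by analyte = 0.0764 − 5.73 × 10^-3 = 0.0707 mol
From the 1:2 ratio, n(CaCO3) = 1/2 × 0.0707 = 0.0353 mol
mass of CaCO3 = 0.0353 × 100.09 = 3.54 g
% CaCO3 = 3.54 / 5.68 × 100 = 62.3 %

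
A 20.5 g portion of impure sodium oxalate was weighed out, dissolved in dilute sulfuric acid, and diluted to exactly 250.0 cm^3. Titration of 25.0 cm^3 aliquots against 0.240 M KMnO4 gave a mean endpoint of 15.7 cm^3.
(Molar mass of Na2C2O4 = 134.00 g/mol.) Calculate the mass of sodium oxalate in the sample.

2 MnO4^- + 5 C2O4^2- + 16 H^+ → 2 Mn^2+ + 10 CO2 + 8 H2O
n(KMnO4) per titration = 0.0157 × 0.240 = 3.77 × 10^-3 mol
From the 5:2 ratio, n(Na2C2O4) in each aliquot = 5/2 × 3.77 × 10^-3 = 9.42 × 10^-3 mol
n(Na2C2O4) in the whole flask = 9.42 × 10^-3 × 250.0/25.0 = 0.0942 mol
mass of Na2C2O4 = 0.0942 × 134.00 = 12.6 g

12.6 g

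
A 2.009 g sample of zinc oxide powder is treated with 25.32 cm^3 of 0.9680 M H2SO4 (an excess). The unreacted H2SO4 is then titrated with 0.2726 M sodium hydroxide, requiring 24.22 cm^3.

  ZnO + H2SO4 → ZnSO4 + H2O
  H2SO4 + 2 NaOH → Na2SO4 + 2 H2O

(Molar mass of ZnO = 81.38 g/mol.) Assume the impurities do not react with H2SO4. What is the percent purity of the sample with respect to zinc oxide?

85.91 %

n(H2SO4) added = 0.02532 × 0.9680 = 0.02451 mol
n(NaOH) used in back-titration = 0.02422 × 0.2726 = 6.602 × 10^-3 mol
From the 1:2 ratio, n(H2SO4) left over = 1/2 × 6.602 × 10^-3 = 3.301 × 10^-3 mol
n(H2SO4) consumed by analyte = 0.02451 − 3.301 × 10^-3 = 0.02121 mol
n(ZnO) = 0.02121 mol (1:1 ratio)
mass of ZnO = 0.02121 × 81.38 = 1.726 g
% ZnO = 1.726 / 2.009 × 100 = 85.91 %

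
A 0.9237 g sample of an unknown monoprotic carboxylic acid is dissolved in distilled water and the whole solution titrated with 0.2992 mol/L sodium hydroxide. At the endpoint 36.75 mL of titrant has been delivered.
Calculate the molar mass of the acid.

n(NaOH) = 0.03675 L × 0.2992 mol/L = 0.01100 mol
n(HA) = 0.01100 mol (1:1 ratio)
M = m / n = 0.9237 g / 0.01100 mol = 84.01 g/mol

84.01 g/mol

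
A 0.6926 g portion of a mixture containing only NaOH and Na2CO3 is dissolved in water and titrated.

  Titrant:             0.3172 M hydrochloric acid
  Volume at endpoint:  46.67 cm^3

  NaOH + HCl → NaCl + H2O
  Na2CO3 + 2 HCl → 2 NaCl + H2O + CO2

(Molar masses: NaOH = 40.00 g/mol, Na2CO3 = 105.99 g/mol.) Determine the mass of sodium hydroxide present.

n(HCl) = 0.04667 × 0.3172 = 0.01480 mol
Let x = n(NaOH), y = n(Na2CO3).
Titrant: 1x + 2y = 0.01480;  mass: 40.00x + 105.99y = 0.6926
Solving, x = 7.074 × 10^-3 mol, y = 3.865 × 10^-3 mol
mass of NaOH = 7.074 × 10^-3 × 40.00 = 0.2829 g

0.2829 g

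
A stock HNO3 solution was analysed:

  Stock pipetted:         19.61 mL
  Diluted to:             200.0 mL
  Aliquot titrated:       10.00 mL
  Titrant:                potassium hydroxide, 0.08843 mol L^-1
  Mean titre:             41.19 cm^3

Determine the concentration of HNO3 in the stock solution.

HNO3 + KOH → KNO3 + H2O
n(KOH) = 0.04119 × 0.08843 = 3.642 × 10^-3 mol
n(HNO3) in the aliquot = 3.642 × 10^-3 mol (1:1 ratio)
[HNO3]_dilute = 3.642 × 10^-3 / 0.01000 = 0.3642 mol/L
Dilution factor = 200.0 / 19.61 = 10.20
[HNO3]_stock = 0.3642 × 10.20 = 3.715 mol/L

3.715 mol/L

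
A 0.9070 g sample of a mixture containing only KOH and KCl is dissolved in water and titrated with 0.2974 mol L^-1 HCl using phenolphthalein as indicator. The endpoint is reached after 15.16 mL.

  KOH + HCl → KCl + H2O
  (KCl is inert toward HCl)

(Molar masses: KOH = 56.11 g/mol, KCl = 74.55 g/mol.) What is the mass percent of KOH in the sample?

27.89 %

n(HCl) = 0.01516 × 0.2974 = 4.509 × 10^-3 mol
Let x = n(KOH), y = n(KCl).
Titrant: 1x = 4.509 × 10^-3;  mass: 56.11x + 74.55y = 0.9070
Solving, x = 4.509 × 10^-3 mol, y = 8.773 × 10^-3 mol
mass of KOH = 4.509 × 10^-3 × 56.11 = 0.2530 g
% KOH = 0.2530 / 0.9070 × 100 = 27.89 %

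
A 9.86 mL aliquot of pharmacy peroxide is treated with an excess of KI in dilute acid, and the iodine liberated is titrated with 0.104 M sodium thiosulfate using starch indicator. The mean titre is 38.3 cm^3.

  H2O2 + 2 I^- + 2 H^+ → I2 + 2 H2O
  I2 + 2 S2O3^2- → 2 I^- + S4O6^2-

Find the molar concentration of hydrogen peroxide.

n(S2O3^2-) = 0.0383 × 0.104 = 3.98 × 10^-3 mol
n(I2) = n(S2O3^2-)/2 = 1.99 × 10^-3 mol
n(H2O2) in the aliquot = 1.99 × 10^-3 mol (1:1 ratio)
[H2O2] = 1.99 × 10^-3 / 0.00986 = 0.202 mol/L

0.202 M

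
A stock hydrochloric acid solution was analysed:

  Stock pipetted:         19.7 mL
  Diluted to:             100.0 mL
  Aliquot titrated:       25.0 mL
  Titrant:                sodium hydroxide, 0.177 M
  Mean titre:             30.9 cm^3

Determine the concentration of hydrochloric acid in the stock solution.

1.11 M

HCl + NaOH → NaCl + H2O
n(NaOH) = 0.0309 × 0.177 = 5.47 × 10^-3 mol
n(HCl) in the aliquot = 5.47 × 10^-3 mol (1:1 ratio)
[HCl]_dilute = 5.47 × 10^-3 / 0.0250 = 0.219 mol/L
Dilution factor = 100.0 / 19.7 = 5.076
[HCl]_stock = 0.219 × 5.076 = 1.11 mol/L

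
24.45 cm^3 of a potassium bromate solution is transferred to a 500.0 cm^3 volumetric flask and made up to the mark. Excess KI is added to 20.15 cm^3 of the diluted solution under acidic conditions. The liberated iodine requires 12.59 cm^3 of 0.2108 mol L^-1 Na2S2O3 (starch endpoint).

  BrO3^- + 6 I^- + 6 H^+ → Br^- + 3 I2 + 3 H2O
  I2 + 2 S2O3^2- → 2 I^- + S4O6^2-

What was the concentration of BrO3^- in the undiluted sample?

n(S2O3^2-) = 0.01259 × 0.2108 = 2.654 × 10^-3 mol
n(I2) = n(S2O3^2-)/2 = 1.327 × 10^-3 mol
From the 1:3 ratio, n(BrO3^-) in the aliquot = 1/3 × 1.327 × 10^-3 = 4.423 × 10^-4 mol
[BrO3^-]_dilute = 4.423 × 10^-4 / 0.02015 = 0.02195 mol/L
[BrO3^-]_original = 0.02195 × 500.0/24.45 = 0.4489 mol/L

0.4489 mol/L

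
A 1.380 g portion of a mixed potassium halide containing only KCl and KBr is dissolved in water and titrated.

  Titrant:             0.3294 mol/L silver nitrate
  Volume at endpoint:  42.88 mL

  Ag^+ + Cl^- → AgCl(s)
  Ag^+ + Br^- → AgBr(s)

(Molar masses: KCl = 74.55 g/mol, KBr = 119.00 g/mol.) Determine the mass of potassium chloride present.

0.5046 g

n(AgNO3) = 0.04288 × 0.3294 = 0.01412 mol
Let x = n(KCl), y = n(KBr).
Titrant: 1x + 1y = 0.01412;  mass: 74.55x + 119.00y = 1.380
Solving, x = 6.768 × 10^-3 mol, y = 7.357 × 10^-3 mol
mass of KCl = 6.768 × 10^-3 × 74.55 = 0.5046 g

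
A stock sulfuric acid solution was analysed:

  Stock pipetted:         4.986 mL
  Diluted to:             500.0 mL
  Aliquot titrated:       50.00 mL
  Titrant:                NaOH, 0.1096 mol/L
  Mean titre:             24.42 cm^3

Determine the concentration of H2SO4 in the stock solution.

2.684 mol/L

H2SO4 + 2 NaOH → Na2SO4 + 2 H2O
n(NaOH) = 0.02442 × 0.1096 = 2.676 × 10^-3 mol
From the 1:2 ratio, n(H2SO4) in the aliquot = 1/2 × 2.676 × 10^-3 = 1.338 × 10^-3 mol
[H2SO4]_dilute = 1.338 × 10^-3 / 0.05000 = 0.02676 mol/L
Dilution factor = 500.0 / 4.986 = 100.3
[H2SO4]_stock = 0.02676 × 100.3 = 2.684 mol/L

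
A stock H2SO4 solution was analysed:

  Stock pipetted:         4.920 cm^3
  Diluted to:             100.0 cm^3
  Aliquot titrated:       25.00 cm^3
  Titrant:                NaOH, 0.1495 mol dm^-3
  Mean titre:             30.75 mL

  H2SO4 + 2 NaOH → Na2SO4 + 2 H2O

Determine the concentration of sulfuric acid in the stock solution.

1.869 mol/L

n(NaOH) = 0.03075 × 0.1495 = 4.597 × 10^-3 mol
From the 1:2 ratio, n(H2SO4) in the aliquot = 1/2 × 4.597 × 10^-3 = 2.299 × 10^-3 mol
[H2SO4]_dilute = 2.299 × 10^-3 / 0.02500 = 0.09194 mol/L
Dilution factor = 100.0 / 4.920 = 20.33
[H2SO4]_stock = 0.09194 × 20.33 = 1.869 mol/L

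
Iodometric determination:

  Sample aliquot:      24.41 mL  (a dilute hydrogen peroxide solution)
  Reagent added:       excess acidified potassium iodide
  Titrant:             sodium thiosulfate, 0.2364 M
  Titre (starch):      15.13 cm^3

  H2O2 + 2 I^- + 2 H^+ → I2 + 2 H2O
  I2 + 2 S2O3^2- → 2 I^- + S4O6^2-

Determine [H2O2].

0.07326 M

n(S2O3^2-) = 0.01513 × 0.2364 = 3.577 × 10^-3 mol
n(I2) = n(S2O3^2-)/2 = 1.788 × 10^-3 mol
n(H2O2) in the aliquot = 1.788 × 10^-3 mol (1:1 ratio)
[H2O2] = 1.788 × 10^-3 / 0.02441 = 0.07326 mol/L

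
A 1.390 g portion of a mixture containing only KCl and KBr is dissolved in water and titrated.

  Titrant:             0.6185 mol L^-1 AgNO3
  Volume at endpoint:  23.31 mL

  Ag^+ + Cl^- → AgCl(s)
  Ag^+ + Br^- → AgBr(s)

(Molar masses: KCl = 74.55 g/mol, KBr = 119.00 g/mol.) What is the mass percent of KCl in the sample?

39.29 %

n(AgNO3) = 0.02331 × 0.6185 = 0.01442 mol
Let x = n(KCl), y = n(KBr).
Titrant: 1x + 1y = 0.01442;  mass: 74.55x + 119.00y = 1.390
Solving, x = 7.326 × 10^-3 mol, y = 7.091 × 10^-3 mol
mass of KCl = 7.326 × 10^-3 × 74.55 = 0.5462 g
% KCl = 0.5462 / 1.390 × 100 = 39.29 %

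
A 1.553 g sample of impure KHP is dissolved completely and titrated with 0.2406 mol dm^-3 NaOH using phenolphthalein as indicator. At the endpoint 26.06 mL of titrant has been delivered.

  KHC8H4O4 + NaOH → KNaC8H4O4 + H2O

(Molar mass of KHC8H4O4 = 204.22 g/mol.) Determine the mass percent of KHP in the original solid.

82.45 %

n(NaOH) = 0.02606 L × 0.2406 mol/L = 6.270 × 10^-3 mol
n(KHC8H4O4) = 6.270 × 10^-3 mol (1:1 ratio)
mass of KHC8H4O4 = 6.270 × 10^-3 × 204.22 g/mol = 1.280 g
% KHC8H4O4 = 1.280 / 1.553 × 100 = 82.45 %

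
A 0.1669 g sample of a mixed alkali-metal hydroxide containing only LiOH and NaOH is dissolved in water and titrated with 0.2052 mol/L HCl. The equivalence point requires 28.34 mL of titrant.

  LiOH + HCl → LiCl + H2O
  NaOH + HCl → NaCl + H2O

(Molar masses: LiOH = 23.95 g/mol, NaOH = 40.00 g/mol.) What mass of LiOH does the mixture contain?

0.09806 g

n(HCl) = 0.02834 × 0.2052 = 5.815 × 10^-3 mol
Let x = n(LiOH), y = n(NaOH).
Titrant: 1x + 1y = 5.815 × 10^-3;  mass: 23.95x + 40.00y = 0.1669
Solving, x = 4.094 × 10^-3 mol, y = 1.721 × 10^-3 mol
mass of LiOH = 4.094 × 10^-3 × 23.95 = 0.09806 g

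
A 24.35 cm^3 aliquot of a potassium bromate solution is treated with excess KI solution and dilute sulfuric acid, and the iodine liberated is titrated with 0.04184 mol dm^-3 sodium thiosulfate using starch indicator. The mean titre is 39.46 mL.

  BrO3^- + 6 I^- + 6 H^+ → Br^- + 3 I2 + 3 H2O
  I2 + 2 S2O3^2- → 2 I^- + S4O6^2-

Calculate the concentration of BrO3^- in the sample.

0.01130 mol/L

n(S2O3^2-) = 0.03946 × 0.04184 = 1.651 × 10^-3 mol
n(I2) = n(S2O3^2-)/2 = 8.255 × 10^-4 mol
From the 1:3 ratio, n(BrO3^-) in the aliquot = 1/3 × 8.255 × 10^-4 = 2.752 × 10^-4 mol
[BrO3^-] = 2.752 × 10^-4 / 0.02435 = 0.01130 mol/L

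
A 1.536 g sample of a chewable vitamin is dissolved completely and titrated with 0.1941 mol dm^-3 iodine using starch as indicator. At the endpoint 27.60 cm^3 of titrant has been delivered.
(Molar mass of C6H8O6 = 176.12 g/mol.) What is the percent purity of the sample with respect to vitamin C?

61.43 %

C6H8O6 + I2 → C6H6O6 + 2 HI
n(I2) = 0.02760 L × 0.1941 mol/L = 5.357 × 10^-3 mol
n(C6H8O6) = 5.357 × 10^-3 mol (1:1 ratio)
mass of C6H8O6 = 5.357 × 10^-3 × 176.12 g/mol = 0.9435 g
% C6H8O6 = 0.9435 / 1.536 × 100 = 61.43 %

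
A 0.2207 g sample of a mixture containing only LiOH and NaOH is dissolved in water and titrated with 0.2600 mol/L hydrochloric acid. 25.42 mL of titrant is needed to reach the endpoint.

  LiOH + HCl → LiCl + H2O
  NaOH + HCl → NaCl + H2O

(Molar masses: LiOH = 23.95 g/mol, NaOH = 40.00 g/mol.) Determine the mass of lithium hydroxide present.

0.06516 g

n(HCl) = 0.02542 × 0.2600 = 6.609 × 10^-3 mol
Let x = n(LiOH), y = n(NaOH).
Titrant: 1x + 1y = 6.609 × 10^-3;  mass: 23.95x + 40.00y = 0.2207
Solving, x = 2.721 × 10^-3 mol, y = 3.888 × 10^-3 mol
mass of LiOH = 2.721 × 10^-3 × 23.95 = 0.06516 g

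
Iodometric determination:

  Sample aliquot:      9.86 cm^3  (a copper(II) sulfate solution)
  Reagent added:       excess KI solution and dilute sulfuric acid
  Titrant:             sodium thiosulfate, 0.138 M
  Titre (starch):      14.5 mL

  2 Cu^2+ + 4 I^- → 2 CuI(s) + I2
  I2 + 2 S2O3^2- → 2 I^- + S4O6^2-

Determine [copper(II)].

0.203 M

n(S2O3^2-) = 0.0145 × 0.138 = 2.00 × 10^-3 mol
n(I2) = n(S2O3^2-)/2 = 1.00 × 10^-3 mol
From the 2:1 ratio, n(Cu2+) in the aliquot = 2/1 × 1.00 × 10^-3 = 2.00 × 10^-3 mol
[Cu2+] = 2.00 × 10^-3 / 0.00986 = 0.203 mol/L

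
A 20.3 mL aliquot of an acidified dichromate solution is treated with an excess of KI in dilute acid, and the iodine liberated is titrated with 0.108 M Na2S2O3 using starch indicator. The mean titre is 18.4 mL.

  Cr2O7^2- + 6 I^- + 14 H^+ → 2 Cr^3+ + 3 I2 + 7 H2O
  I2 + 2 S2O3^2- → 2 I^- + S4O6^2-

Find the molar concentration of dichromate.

0.0163 M

n(S2O3^2-) = 0.0184 × 0.108 = 1.99 × 10^-3 mol
n(I2) = n(S2O3^2-)/2 = 9.94 × 10^-4 mol
From the 1:3 ratio, n(Cr2O7^2-) in the aliquot = 1/3 × 9.94 × 10^-4 = 3.31 × 10^-4 mol
[Cr2O7^2-] = 3.31 × 10^-4 / 0.0203 = 0.0163 mol/L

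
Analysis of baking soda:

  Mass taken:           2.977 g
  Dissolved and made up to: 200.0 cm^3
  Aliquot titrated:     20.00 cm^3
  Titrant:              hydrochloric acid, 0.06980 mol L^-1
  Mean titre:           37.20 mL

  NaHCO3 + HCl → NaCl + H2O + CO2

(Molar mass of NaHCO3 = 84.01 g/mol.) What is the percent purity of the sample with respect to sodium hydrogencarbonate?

n(HCl) per titration = 0.03720 × 0.06980 = 2.597 × 10^-3 mol
n(NaHCO3) in each aliquot = 2.597 × 10^-3 mol (1:1 ratio)
n(NaHCO3) in the whole flask = 2.597 × 10^-3 × 200.0/20.00 = 0.02597 mol
mass of NaHCO3 = 0.02597 × 84.01 = 2.181 g
% NaHCO3 = 2.181 / 2.977 × 100 = 73.27 %

73.27 %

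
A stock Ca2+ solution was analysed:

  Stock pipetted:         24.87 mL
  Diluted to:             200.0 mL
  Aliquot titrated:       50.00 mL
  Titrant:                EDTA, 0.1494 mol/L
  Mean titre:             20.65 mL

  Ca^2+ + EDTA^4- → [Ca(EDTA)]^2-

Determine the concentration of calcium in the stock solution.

0.4962 mol/L

n(EDTA) = 0.02065 × 0.1494 = 3.085 × 10^-3 mol
n(Ca2+) in the aliquot = 3.085 × 10^-3 mol (1:1 ratio)
[Ca2+]_dilute = 3.085 × 10^-3 / 0.05000 = 0.06170 mol/L
Dilution factor = 200.0 / 24.87 = 8.042
[Ca2+]_stock = 0.06170 × 8.042 = 0.4962 mol/L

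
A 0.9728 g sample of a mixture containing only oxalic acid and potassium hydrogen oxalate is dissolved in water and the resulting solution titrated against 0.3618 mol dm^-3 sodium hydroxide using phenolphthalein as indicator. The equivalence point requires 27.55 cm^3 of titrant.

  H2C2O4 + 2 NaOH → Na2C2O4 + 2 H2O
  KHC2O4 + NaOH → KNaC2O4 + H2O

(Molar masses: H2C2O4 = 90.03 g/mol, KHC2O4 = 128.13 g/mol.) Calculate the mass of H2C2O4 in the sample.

n(NaOH) = 0.02755 × 0.3618 = 9.968 × 10^-3 mol
Let x = n(H2C2O4), y = n(KHC2O4).
Titrant: 2x + 1y = 9.968 × 10^-3;  mass: 90.03x + 128.13y = 0.9728
Solving, x = 1.831 × 10^-3 mol, y = 6.306 × 10^-3 mol
mass of H2C2O4 = 1.831 × 10^-3 × 90.03 = 0.1648 g

0.1648 g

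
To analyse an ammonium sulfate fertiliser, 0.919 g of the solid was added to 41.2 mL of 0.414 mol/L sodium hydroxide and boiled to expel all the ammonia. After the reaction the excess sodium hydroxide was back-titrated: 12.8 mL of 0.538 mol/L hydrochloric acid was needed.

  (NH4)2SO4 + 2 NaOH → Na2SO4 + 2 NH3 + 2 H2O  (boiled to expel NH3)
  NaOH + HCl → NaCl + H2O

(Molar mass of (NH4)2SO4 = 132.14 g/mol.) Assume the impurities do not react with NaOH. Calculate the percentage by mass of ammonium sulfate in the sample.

n(NaOH) added = 0.0412 × 0.414 = 0.0171 mol
n(HCl) used in back-titration = 0.0128 × 0.538 = 6.89 × 10^-3 mol
n(NaOH) left over = 6.89 × 10^-3 mol (1:1 ratio)
n(NaOH) consumed by analyte = 0.0171 − 6.89 × 10^-3 = 0.0102 mol
From the 1:2 ratio, n((NH4)2SO4) = 1/2 × 0.0102 = 5.09 × 10^-3 mol
mass of (NH4)2SO4 = 5.09 × 10^-3 × 132.14 = 0.672 g
% (NH4)2SO4 = 0.672 / 0.919 × 100 = 73.1 %

73.1 %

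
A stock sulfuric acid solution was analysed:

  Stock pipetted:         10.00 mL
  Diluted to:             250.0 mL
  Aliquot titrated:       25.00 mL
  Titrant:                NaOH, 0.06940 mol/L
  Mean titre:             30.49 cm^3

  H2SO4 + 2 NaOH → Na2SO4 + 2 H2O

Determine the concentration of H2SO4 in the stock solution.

1.058 mol/L

n(NaOH) = 0.03049 × 0.06940 = 2.116 × 10^-3 mol
From the 1:2 ratio, n(H2SO4) in the aliquot = 1/2 × 2.116 × 10^-3 = 1.058 × 10^-3 mol
[H2SO4]_dilute = 1.058 × 10^-3 / 0.02500 = 0.04232 mol/L
Dilution factor = 250.0 / 10.00 = 25.00
[H2SO4]_stock = 0.04232 × 25.00 = 1.058 mol/L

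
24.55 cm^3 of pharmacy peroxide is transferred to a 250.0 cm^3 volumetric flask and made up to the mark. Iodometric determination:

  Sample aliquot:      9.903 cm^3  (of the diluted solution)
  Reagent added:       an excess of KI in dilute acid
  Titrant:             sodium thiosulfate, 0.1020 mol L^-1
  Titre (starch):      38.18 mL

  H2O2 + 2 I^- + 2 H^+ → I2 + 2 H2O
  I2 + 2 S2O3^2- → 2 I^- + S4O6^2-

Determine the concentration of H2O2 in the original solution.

n(S2O3^2-) = 0.03818 × 0.1020 = 3.894 × 10^-3 mol
n(I2) = n(S2O3^2-)/2 = 1.947 × 10^-3 mol
n(H2O2) in the aliquot = 1.947 × 10^-3 mol (1:1 ratio)
[H2O2]_dilute = 1.947 × 10^-3 / 0.009903 = 0.1966 mol/L
[H2O2]_original = 0.1966 × 250.0/24.55 = 2.002 mol/L

2.002 mol/L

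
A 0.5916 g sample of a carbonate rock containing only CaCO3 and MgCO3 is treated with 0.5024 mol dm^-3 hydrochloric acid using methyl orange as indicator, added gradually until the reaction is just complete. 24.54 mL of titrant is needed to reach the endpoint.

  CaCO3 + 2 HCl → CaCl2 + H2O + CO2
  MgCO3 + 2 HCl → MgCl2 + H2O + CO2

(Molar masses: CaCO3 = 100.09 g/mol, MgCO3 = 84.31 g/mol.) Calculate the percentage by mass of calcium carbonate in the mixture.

77.06 %

n(HCl) = 0.02454 × 0.5024 = 0.01233 mol
Let x = n(CaCO3), y = n(MgCO3).
Titrant: 2x + 2y = 0.01233;  mass: 100.09x + 84.31y = 0.5916
Solving, x = 4.555 × 10^-3 mol, y = 1.610 × 10^-3 mol
mass of CaCO3 = 4.555 × 10^-3 × 100.09 = 0.4559 g
% CaCO3 = 0.4559 / 0.5916 × 100 = 77.06 %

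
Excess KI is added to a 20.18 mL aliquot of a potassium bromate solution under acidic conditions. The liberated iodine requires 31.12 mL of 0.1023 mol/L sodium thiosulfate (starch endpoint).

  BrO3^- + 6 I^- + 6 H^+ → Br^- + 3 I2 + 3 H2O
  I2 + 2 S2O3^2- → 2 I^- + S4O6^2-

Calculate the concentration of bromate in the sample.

0.02629 mol/L

n(S2O3^2-) = 0.03112 × 0.1023 = 3.184 × 10^-3 mol
n(I2) = n(S2O3^2-)/2 = 1.592 × 10^-3 mol
From the 1:3 ratio, n(BrO3^-) in the aliquot = 1/3 × 1.592 × 10^-3 = 5.306 × 10^-4 mol
[BrO3^-] = 5.306 × 10^-4 / 0.02018 = 0.02629 mol/L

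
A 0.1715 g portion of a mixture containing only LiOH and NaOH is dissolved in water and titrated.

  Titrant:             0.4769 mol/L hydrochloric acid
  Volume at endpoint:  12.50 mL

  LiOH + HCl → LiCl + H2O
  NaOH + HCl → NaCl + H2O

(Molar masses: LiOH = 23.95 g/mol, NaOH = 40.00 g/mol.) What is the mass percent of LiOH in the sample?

58.25 %

n(HCl) = 0.01250 × 0.4769 = 5.961 × 10^-3 mol
Let x = n(LiOH), y = n(NaOH).
Titrant: 1x + 1y = 5.961 × 10^-3;  mass: 23.95x + 40.00y = 0.1715
Solving, x = 4.171 × 10^-3 mol, y = 1.790 × 10^-3 mol
mass of LiOH = 4.171 × 10^-3 × 23.95 = 0.09990 g
% LiOH = 0.09990 / 0.1715 × 100 = 58.25 %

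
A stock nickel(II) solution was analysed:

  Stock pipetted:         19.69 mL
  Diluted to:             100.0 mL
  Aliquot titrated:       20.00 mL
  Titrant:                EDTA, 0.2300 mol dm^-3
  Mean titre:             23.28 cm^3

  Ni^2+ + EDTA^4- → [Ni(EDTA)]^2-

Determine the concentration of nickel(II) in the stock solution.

1.360 mol/L

n(EDTA) = 0.02328 × 0.2300 = 5.354 × 10^-3 mol
n(Ni2+) in the aliquot = 5.354 × 10^-3 mol (1:1 ratio)
[Ni2+]_dilute = 5.354 × 10^-3 / 0.02000 = 0.2677 mol/L
Dilution factor = 100.0 / 19.69 = 5.079
[Ni2+]_stock = 0.2677 × 5.079 = 1.360 mol/L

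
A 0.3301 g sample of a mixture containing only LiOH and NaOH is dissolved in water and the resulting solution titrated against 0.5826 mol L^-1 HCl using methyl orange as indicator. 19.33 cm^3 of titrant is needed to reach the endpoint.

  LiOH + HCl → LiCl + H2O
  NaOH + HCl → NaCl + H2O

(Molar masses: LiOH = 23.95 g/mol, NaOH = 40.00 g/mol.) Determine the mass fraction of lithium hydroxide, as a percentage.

n(HCl) = 0.01933 × 0.5826 = 0.01126 mol
Let x = n(LiOH), y = n(NaOH).
Titrant: 1x + 1y = 0.01126;  mass: 23.95x + 40.00y = 0.3301
Solving, x = 7.499 × 10^-3 mol, y = 3.762 × 10^-3 mol
mass of LiOH = 7.499 × 10^-3 × 23.95 = 0.1796 g
% LiOH = 0.1796 / 0.3301 × 100 = 54.41 %

54.41 %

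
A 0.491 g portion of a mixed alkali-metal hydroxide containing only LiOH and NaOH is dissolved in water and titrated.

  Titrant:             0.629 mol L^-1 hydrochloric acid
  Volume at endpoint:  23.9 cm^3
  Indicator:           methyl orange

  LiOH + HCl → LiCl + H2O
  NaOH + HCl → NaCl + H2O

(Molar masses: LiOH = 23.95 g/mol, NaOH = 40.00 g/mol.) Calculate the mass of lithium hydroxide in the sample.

0.165 g

n(HCl) = 0.0239 × 0.629 = 0.0150 mol
Let x = n(LiOH), y = n(NaOH).
Titrant: 1x + 1y = 0.0150;  mass: 23.95x + 40.00y = 0.491
Solving, x = 6.87 × 10^-3 mol, y = 8.16 × 10^-3 mol
mass of LiOH = 6.87 × 10^-3 × 23.95 = 0.165 g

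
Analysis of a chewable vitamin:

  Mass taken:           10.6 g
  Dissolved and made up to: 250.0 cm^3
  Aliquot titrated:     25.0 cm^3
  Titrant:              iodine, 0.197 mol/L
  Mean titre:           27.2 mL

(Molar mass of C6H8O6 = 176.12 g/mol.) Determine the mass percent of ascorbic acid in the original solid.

C6H8O6 + I2 → C6H6O6 + 2 HI
n(I2) per titration = 0.0272 × 0.197 = 5.36 × 10^-3 mol
n(C6H8O6) in each aliquot = 5.36 × 10^-3 mol (1:1 ratio)
n(C6H8O6) in the whole flask = 5.36 × 10^-3 × 250.0/25.0 = 0.0536 mol
mass of C6H8O6 = 0.0536 × 176.12 = 9.44 g
% C6H8O6 = 9.44 / 10.6 × 100 = 89.0 %

89.0 %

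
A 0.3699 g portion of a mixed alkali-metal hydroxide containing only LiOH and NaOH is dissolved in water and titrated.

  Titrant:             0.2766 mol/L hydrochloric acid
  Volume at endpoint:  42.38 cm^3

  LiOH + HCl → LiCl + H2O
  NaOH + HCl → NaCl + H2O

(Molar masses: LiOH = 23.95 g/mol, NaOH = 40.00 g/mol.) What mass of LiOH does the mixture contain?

n(HCl) = 0.04238 × 0.2766 = 0.01172 mol
Let x = n(LiOH), y = n(NaOH).
Titrant: 1x + 1y = 0.01172;  mass: 23.95x + 40.00y = 0.3699
Solving, x = 6.168 × 10^-3 mol, y = 5.555 × 10^-3 mol
mass of LiOH = 6.168 × 10^-3 × 23.95 = 0.1477 g

0.1477 g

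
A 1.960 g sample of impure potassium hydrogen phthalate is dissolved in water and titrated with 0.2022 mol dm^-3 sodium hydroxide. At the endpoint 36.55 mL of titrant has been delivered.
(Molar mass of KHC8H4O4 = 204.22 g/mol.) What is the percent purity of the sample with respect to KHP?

77.00 %

KHC8H4O4 + NaOH → KNaC8H4O4 + H2O
n(NaOH) = 0.03655 L × 0.2022 mol/L = 7.390 × 10^-3 mol
n(KHC8H4O4) = 7.390 × 10^-3 mol (1:1 ratio)
mass of KHC8H4O4 = 7.390 × 10^-3 × 204.22 g/mol = 1.509 g
% KHC8H4O4 = 1.509 / 1.960 × 100 = 77.00 %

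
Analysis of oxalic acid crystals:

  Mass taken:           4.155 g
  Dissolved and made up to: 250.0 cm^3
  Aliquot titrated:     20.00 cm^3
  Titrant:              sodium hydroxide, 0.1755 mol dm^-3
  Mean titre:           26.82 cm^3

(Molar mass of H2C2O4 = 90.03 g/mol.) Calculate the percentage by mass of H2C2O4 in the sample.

63.74 %

H2C2O4 + 2 NaOH → Na2C2O4 + 2 H2O
n(NaOH) per titration = 0.02682 × 0.1755 = 4.707 × 10^-3 mol
From the 1:2 ratio, n(H2C2O4) in each aliquot = 1/2 × 4.707 × 10^-3 = 2.353 × 10^-3 mol
n(H2C2O4) in the whole flask = 2.353 × 10^-3 × 250.0/20.00 = 0.02942 mol
mass of H2C2O4 = 0.02942 × 90.03 = 2.649 g
% H2C2O4 = 2.649 / 4.155 × 100 = 63.74 %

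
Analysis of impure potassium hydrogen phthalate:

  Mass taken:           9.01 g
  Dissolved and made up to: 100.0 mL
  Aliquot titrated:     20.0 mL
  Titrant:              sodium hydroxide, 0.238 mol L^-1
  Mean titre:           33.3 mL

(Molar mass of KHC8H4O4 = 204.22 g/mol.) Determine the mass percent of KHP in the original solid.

89.8 %

KHC8H4O4 + NaOH → KNaC8H4O4 + H2O
n(NaOH) per titration = 0.0333 × 0.238 = 7.93 × 10^-3 mol
n(KHC8H4O4) in each aliquot = 7.93 × 10^-3 mol (1:1 ratio)
n(KHC8H4O4) in the whole flask = 7.93 × 10^-3 × 100.0/20.0 = 0.0396 mol
mass of KHC8H4O4 = 0.0396 × 204.22 = 8.09 g
% KHC8H4O4 = 8.09 / 9.01 × 100 = 89.8 %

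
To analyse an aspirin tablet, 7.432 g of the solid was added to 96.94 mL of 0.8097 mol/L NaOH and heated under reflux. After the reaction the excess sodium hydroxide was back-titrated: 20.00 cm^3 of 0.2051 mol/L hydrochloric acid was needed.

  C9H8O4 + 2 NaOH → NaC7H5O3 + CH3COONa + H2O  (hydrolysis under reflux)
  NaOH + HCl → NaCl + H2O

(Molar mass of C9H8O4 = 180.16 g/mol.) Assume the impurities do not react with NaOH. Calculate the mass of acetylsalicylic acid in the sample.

6.701 g

n(NaOH) added = 0.09694 × 0.8097 = 0.07849 mol
n(HCl) used in back-titration = 0.02000 × 0.2051 = 4.102 × 10^-3 mol
n(NaOH) left over = 4.102 × 10^-3 mol (1:1 ratio)
n(NaOH) consumed by analyte = 0.07849 − 4.102 × 10^-3 = 0.07439 mol
From the 1:2 ratio, n(C9H8O4) = 1/2 × 0.07439 = 0.03720 mol
mass of C9H8O4 = 0.03720 × 180.16 = 6.701 g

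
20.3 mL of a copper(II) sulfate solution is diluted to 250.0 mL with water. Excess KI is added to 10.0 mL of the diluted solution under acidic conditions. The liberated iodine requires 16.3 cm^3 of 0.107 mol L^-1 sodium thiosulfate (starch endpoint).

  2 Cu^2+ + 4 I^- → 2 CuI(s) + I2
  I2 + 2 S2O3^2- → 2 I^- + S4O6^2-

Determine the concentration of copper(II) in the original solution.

n(S2O3^2-) = 0.0163 × 0.107 = 1.74 × 10^-3 mol
n(I2) = n(S2O3^2-)/2 = 8.72 × 10^-4 mol
From the 2:1 ratio, n(Cu2+) in the aliquot = 2/1 × 8.72 × 10^-4 = 1.74 × 10^-3 mol
[Cu2+]_dilute = 1.74 × 10^-3 / 0.0100 = 0.174 mol/L
[Cu2+]_original = 0.174 × 250.0/20.3 = 2.15 mol/L

2.15 mol/L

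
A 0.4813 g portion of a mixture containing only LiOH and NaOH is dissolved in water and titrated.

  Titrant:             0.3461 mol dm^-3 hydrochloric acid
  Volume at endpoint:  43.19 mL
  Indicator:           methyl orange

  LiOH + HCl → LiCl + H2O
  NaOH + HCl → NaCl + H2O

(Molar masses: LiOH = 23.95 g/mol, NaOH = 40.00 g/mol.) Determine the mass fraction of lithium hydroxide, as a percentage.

n(HCl) = 0.04319 × 0.3461 = 0.01495 mol
Let x = n(LiOH), y = n(NaOH).
Titrant: 1x + 1y = 0.01495;  mass: 23.95x + 40.00y = 0.4813
Solving, x = 7.266 × 10^-3 mol, y = 7.682 × 10^-3 mol
mass of LiOH = 7.266 × 10^-3 × 23.95 = 0.1740 g
% LiOH = 0.1740 / 0.4813 × 100 = 36.16 %

36.16 %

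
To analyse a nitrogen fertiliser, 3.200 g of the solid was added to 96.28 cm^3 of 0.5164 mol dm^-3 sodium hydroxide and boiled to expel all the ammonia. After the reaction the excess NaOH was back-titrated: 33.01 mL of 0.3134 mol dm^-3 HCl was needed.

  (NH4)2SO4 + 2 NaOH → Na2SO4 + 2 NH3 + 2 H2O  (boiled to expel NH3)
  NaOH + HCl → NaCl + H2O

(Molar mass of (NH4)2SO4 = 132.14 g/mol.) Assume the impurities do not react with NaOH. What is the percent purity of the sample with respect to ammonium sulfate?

n(NaOH) added = 0.09628 × 0.5164 = 0.04972 mol
n(HCl) used in back-titration = 0.03301 × 0.3134 = 0.01035 mol
n(NaOH) left over = 0.01035 mol (1:1 ratio)
n(NaOH) consumed by analyte = 0.04972 − 0.01035 = 0.03937 mol
From the 1:2 ratio, n((NH4)2SO4) = 1/2 × 0.03937 = 0.01969 mol
mass of (NH4)2SO4 = 0.01969 × 132.14 = 2.601 g
% (NH4)2SO4 = 2.601 / 3.200 × 100 = 81.29 %

81.29 %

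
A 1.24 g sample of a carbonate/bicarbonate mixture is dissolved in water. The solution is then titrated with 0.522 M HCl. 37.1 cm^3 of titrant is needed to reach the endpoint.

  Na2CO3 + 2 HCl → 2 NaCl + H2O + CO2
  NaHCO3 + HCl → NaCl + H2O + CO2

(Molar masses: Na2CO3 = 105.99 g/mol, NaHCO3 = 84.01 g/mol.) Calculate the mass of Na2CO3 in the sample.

0.661 g

n(HCl) = 0.0371 × 0.522 = 0.0194 mol
Let x = n(Na2CO3), y = n(NaHCO3).
Titrant: 2x + 1y = 0.0194;  mass: 105.99x + 84.01y = 1.24
Solving, x = 6.24 × 10^-3 mol, y = 6.89 × 10^-3 mol
mass of Na2CO3 = 6.24 × 10^-3 × 105.99 = 0.661 g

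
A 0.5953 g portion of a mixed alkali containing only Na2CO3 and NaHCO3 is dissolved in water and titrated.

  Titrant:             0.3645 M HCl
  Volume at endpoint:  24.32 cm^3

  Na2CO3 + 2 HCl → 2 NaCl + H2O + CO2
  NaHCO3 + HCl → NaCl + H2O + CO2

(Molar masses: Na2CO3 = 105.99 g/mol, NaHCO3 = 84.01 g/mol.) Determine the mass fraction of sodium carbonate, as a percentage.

n(HCl) = 0.02432 × 0.3645 = 8.865 × 10^-3 mol
Let x = n(Na2CO3), y = n(NaHCO3).
Titrant: 2x + 1y = 8.865 × 10^-3;  mass: 105.99x + 84.01y = 0.5953
Solving, x = 2.409 × 10^-3 mol, y = 4.047 × 10^-3 mol
mass of Na2CO3 = 2.409 × 10^-3 × 105.99 = 0.2553 g
% Na2CO3 = 0.2553 / 0.5953 × 100 = 42.89 %

42.89 %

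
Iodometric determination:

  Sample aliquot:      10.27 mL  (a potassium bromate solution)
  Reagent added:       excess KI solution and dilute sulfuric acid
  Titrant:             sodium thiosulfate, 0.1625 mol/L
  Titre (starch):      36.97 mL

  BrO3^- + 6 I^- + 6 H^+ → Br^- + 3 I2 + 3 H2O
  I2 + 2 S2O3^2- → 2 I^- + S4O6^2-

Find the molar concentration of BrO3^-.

0.09749 mol/L

n(S2O3^2-) = 0.03697 × 0.1625 = 6.008 × 10^-3 mol
n(I2) = n(S2O3^2-)/2 = 3.004 × 10^-3 mol
From the 1:3 ratio, n(BrO3^-) in the aliquot = 1/3 × 3.004 × 10^-3 = 1.001 × 10^-3 mol
[BrO3^-] = 1.001 × 10^-3 / 0.01027 = 0.09749 mol/L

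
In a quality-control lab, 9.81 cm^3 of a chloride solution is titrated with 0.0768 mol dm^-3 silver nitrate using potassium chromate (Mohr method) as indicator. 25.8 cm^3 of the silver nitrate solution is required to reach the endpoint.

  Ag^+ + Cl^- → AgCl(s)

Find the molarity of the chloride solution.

n(AgNO3) = 0.0258 L × 0.0768 mol/L = 1.98 × 10^-3 mol
n(Cl-) = 1.98 × 10^-3 mol (1:1 mole ratio)
[Cl-] = 1.98 × 10^-3 mol / 0.00981 L = 0.202 mol/L

0.202 mol/L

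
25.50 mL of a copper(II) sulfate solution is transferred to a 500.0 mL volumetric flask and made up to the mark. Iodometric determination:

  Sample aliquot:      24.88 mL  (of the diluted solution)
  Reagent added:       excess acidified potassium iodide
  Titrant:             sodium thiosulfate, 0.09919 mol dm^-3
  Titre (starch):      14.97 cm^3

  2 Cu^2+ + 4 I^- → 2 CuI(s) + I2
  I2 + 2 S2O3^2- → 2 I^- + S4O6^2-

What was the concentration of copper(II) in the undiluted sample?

1.170 mol/L

n(S2O3^2-) = 0.01497 × 0.09919 = 1.485 × 10^-3 mol
n(I2) = n(S2O3^2-)/2 = 7.424 × 10^-4 mol
From the 2:1 ratio, n(Cu2+) in the aliquot = 2/1 × 7.424 × 10^-4 = 1.485 × 10^-3 mol
[Cu2+]_dilute = 1.485 × 10^-3 / 0.02488 = 0.05968 mol/L
[Cu2+]_original = 0.05968 × 500.0/25.50 = 1.170 mol/L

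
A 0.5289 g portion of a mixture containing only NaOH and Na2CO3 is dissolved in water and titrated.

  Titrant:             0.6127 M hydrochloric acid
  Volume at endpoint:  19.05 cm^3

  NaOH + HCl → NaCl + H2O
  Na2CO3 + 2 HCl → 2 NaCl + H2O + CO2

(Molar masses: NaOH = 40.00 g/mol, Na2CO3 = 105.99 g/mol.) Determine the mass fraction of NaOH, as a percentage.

52.18 %

n(HCl) = 0.01905 × 0.6127 = 0.01167 mol
Let x = n(NaOH), y = n(Na2CO3).
Titrant: 1x + 2y = 0.01167;  mass: 40.00x + 105.99y = 0.5289
Solving, x = 6.899 × 10^-3 mol, y = 2.386 × 10^-3 mol
mass of NaOH = 6.899 × 10^-3 × 40.00 = 0.2760 g
% NaOH = 0.2760 / 0.5289 × 100 = 52.18 %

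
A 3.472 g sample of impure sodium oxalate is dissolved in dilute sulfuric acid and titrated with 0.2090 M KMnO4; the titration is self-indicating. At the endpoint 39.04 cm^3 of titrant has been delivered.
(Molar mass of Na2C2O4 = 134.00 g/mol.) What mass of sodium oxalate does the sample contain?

2.733 g

2 MnO4^- + 5 C2O4^2- + 16 H^+ → 2 Mn^2+ + 10 CO2 + 8 H2O
n(KMnO4) = 0.03904 L × 0.2090 mol/L = 8.159 × 10^-3 mol
From the 5:2 ratio, n(Na2C2O4) = 5/2 × 8.159 × 10^-3 = 0.02040 mol
mass of Na2C2O4 = 0.02040 × 134.00 g/mol = 2.733 g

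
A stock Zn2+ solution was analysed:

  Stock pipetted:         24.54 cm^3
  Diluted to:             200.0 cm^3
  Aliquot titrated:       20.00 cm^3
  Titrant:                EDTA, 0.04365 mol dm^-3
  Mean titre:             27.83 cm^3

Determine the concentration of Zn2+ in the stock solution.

0.4950 mol/L

Zn^2+ + EDTA^4- → [Zn(EDTA)]^2-
n(EDTA) = 0.02783 × 0.04365 = 1.215 × 10^-3 mol
n(Zn2+) in the aliquot = 1.215 × 10^-3 mol (1:1 ratio)
[Zn2+]_dilute = 1.215 × 10^-3 / 0.02000 = 0.06074 mol/L
Dilution factor = 200.0 / 24.54 = 8.150
[Zn2+]_stock = 0.06074 × 8.150 = 0.4950 mol/L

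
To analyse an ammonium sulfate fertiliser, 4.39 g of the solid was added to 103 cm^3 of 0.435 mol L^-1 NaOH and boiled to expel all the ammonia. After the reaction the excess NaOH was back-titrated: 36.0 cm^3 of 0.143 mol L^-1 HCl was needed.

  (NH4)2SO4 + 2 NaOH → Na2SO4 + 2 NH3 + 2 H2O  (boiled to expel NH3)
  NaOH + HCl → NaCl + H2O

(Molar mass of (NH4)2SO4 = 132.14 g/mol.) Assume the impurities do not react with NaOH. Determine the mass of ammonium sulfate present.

n(NaOH) added = 0.103 × 0.435 = 0.0448 mol
n(HCl) used in back-titration = 0.0360 × 0.143 = 5.15 × 10^-3 mol
n(NaOH) left over = 5.15 × 10^-3 mol (1:1 ratio)
n(NaOH) consumed by analyte = 0.0448 − 5.15 × 10^-3 = 0.0397 mol
From the 1:2 ratio, n((NH4)2SO4) = 1/2 × 0.0397 = 0.0198 mol
mass of (NH4)2SO4 = 0.0198 × 132.14 = 2.62 g

2.62 g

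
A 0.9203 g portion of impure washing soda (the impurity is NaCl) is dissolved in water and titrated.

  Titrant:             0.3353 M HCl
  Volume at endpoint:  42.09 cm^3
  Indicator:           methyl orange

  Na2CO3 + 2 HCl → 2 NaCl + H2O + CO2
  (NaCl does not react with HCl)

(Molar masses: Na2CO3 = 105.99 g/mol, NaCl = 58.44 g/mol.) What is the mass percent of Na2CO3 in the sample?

n(HCl) = 0.04209 × 0.3353 = 0.01411 mol
Let x = n(Na2CO3), y = n(NaCl).
Titrant: 2x = 0.01411;  mass: 105.99x + 58.44y = 0.9203
Solving, x = 7.056 × 10^-3 mol, y = 2.950 × 10^-3 mol
mass of Na2CO3 = 7.056 × 10^-3 × 105.99 = 0.7479 g
% Na2CO3 = 0.7479 / 0.9203 × 100 = 81.27 %

81.27 %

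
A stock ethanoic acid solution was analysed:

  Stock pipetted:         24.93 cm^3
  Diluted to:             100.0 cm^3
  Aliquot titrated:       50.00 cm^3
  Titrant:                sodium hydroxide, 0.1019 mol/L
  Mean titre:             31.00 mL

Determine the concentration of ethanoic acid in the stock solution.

0.2534 mol/L

CH3COOH + NaOH → CH3COONa + H2O
n(NaOH) = 0.03100 × 0.1019 = 3.159 × 10^-3 mol
n(CH3COOH) in the aliquot = 3.159 × 10^-3 mol (1:1 ratio)
[CH3COOH]_dilute = 3.159 × 10^-3 / 0.05000 = 0.06318 mol/L
Dilution factor = 100.0 / 24.93 = 4.011
[CH3COOH]_stock = 0.06318 × 4.011 = 0.2534 mol/L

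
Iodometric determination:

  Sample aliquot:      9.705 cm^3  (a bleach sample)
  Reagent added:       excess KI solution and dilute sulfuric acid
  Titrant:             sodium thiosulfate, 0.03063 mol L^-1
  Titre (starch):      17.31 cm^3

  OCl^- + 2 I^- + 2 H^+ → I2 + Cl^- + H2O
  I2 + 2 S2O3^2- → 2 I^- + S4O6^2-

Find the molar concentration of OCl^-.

n(S2O3^2-) = 0.01731 × 0.03063 = 5.302 × 10^-4 mol
n(I2) = n(S2O3^2-)/2 = 2.651 × 10^-4 mol
n(OCl^-) in the aliquot = 2.651 × 10^-4 mol (1:1 ratio)
[OCl^-] = 2.651 × 10^-4 / 0.009705 = 0.02732 mol/L

0.02732 mol/L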